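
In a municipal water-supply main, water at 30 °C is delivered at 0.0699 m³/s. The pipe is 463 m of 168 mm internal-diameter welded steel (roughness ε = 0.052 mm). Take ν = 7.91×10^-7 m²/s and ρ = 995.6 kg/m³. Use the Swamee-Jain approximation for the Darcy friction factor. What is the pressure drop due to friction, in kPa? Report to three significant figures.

Δp ≈ 220 kPa

V = 4Q/(πD²) = 4·0.0699/(π·0.168²) = 3.153 m/s
Re = VD/ν = 3.153·0.168/7.91×10^-7 = 6.70×10^5 → turbulent
ε/D = 0.052/168 = 3.10×10^-4
Swamee-Jain: f = 0.01615
h_f = f(L/D)V²/(2g) = 0.01615·(463/0.168)·3.153²/(2·9.81) = 22.56 m
Δp = ρg·h_f = 995.6·9.81·22.56 = 220.4 kPa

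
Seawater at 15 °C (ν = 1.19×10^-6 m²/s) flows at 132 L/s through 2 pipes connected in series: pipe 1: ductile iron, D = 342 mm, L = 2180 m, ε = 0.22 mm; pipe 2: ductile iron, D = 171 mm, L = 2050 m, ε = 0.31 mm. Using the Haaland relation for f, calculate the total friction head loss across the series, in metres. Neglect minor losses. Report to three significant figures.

Pipe 1: V = 1.437 m/s, Re = 4.13×10^5, ε/D = 6.43×10^-4, f = 0.01857, h_1 = f(L/D)V²/2g = 12.46 m
Pipe 2: V = 5.748 m/s, Re = 8.26×10^5, ε/D = 0.00181, f = 0.02308, h_2 = f(L/D)V²/2g = 465.8 m
Series → Q common, losses add: H = Σh = 478.3 m

H ≈ 478 m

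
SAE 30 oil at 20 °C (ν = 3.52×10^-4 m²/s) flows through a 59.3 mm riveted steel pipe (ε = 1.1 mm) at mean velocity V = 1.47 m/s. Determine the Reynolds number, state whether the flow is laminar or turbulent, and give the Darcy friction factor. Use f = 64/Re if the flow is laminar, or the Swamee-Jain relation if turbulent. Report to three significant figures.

Re = VD/ν = 1.470·0.0593/3.52×10^-4 = 248
Re < 2300 → laminar → f = 64/Re = 0.2584

Re ≈ 248; laminar; f = 64/Re ≈ 0.258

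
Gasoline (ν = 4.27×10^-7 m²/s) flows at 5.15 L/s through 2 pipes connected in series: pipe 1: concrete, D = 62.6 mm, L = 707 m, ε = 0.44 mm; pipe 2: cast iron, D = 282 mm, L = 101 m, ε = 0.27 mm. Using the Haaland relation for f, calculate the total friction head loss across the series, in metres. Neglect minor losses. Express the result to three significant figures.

Pipe 1: V = 1.673 m/s, Re = 2.45×10^5, ε/D = 0.00703, f = 0.03411, h_1 = f(L/D)V²/2g = 54.98 m
Pipe 2: V = 0.08246 m/s, Re = 5.45×10^4, ε/D = 9.57×10^-4, f = 0.02334, h_2 = f(L/D)V²/2g = 0.002897 m
Series → Q common, losses add: H = Σh = 54.98 m

H ≈ 55.0 m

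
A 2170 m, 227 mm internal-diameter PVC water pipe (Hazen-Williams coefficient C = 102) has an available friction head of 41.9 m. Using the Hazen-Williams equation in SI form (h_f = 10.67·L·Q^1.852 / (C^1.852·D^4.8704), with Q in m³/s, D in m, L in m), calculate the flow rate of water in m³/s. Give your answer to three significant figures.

Rearranging: Q = [h_f·C^1.852·D^4.8704 / (10.67·L)]^(1/1.852)
Q = [41.9·102^1.852·0.227^4.8704 / (10.67·2170)]^0.540 = 0.06828 m³/s

Q ≈ 0.0683 m³/s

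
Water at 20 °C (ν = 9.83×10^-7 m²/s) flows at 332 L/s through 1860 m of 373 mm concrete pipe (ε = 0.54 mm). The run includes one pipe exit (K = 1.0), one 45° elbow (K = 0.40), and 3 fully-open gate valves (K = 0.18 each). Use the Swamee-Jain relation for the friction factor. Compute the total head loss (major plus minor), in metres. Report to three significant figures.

H_L ≈ 52.1 m

V = 4Q/(πD²) = 3.038 m/s; V²/2g = 0.4705 m
Re = 1.15×10^6, ε/D = 0.00145 → f = 0.02181 (Swamee-Jain)
Major: h_f = f(L/D)·V²/2g = 0.02181·4987·0.4705 = 51.17 m
Minor: ΣK = 1.94; h_m = ΣK·V²/2g = 0.9128 m
Total H_L = 51.17 + 0.9128 = 52.08 m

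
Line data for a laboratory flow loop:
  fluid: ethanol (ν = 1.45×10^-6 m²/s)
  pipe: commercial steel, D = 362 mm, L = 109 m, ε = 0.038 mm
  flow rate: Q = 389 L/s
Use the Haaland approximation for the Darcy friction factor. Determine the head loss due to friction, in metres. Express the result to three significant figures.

V = 4Q/(πD²) = 4·0.389/(π·0.362²) = 3.780 m/s
Re = VD/ν = 3.780·0.362/1.45×10^-6 = 9.44×10^5 → turbulent
ε/D = 0.038/362 = 1.05×10^-4
Haaland: f = 0.01346
h_f = f(L/D)V²/(2g) = 0.01346·(109/0.362)·3.780²/(2·9.81) = 2.951 m

h_f ≈ 2.95 m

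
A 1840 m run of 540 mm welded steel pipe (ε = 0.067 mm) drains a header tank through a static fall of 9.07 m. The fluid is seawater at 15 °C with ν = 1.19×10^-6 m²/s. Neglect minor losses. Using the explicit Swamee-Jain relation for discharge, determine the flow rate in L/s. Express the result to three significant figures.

Swamee-Jain (Type II): Q = -0.965·√(gD⁵h_f/L)·ln[ε/(3.7D) + √(3.17ν²L/(gD³h_f))]
√(gD⁵h_f/L) = √(9.81·0.540⁵·9.07/1840) = 0.04712
ε/(3.7D) = 3.35×10^-5; √(3.17ν²L/(gD³h_f)) = 2.43×10^-5
Q = -0.965·0.04712·ln(5.781×10^-5) = 0.4437 m³/s
Check: V = 1.94 m/s, Re = 8.79×10^5, f = 0.01399, h_f = 9.12 m ≈ 9.07 m ✓

Q ≈ 444 L/s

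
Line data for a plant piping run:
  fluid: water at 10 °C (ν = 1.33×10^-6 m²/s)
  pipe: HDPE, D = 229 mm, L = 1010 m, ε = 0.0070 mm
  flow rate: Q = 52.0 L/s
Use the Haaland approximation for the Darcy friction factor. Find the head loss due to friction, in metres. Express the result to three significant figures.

V = 4Q/(πD²) = 4·0.0520/(π·0.229²) = 1.263 m/s
Re = VD/ν = 1.263·0.229/1.33×10^-6 = 2.17×10^5 → turbulent
ε/D = 0.0070/229 = 3.06×10^-5
Haaland: f = 0.01546
h_f = f(L/D)V²/(2g) = 0.01546·(1010/0.229)·1.263²/(2·9.81) = 5.539 m

h_f ≈ 5.54 m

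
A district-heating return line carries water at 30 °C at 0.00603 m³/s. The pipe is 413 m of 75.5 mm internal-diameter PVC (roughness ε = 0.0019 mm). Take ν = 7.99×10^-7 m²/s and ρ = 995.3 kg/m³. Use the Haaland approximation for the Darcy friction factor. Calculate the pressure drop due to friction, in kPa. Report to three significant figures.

V = 4Q/(πD²) = 4·0.00603/(π·0.0755²) = 1.347 m/s
Re = VD/ν = 1.347·0.0755/7.99×10^-7 = 1.27×10^5 → turbulent
ε/D = 0.0019/75.5 = 2.52×10^-5
Haaland: f = 0.01708
h_f = f(L/D)V²/(2g) = 0.01708·(413/0.0755)·1.347²/(2·9.81) = 8.637 m
Δp = ρg·h_f = 995.3·9.81·8.637 = 84.33 kPa

Δp ≈ 84.3 kPa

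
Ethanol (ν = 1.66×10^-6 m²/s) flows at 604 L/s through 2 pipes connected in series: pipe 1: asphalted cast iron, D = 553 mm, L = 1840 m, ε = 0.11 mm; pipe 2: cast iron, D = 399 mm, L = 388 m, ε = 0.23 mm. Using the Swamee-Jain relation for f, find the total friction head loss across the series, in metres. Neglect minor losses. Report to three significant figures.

H ≈ 36.5 m

Pipe 1: V = 2.515 m/s, Re = 8.38×10^5, ε/D = 1.99×10^-4, f = 0.01492, h_1 = f(L/D)V²/2g = 16.00 m
Pipe 2: V = 4.831 m/s, Re = 1.16×10^6, ε/D = 5.76×10^-4, f = 0.01773, h_2 = f(L/D)V²/2g = 20.51 m
Series → Q common, losses add: H = Σh = 36.50 m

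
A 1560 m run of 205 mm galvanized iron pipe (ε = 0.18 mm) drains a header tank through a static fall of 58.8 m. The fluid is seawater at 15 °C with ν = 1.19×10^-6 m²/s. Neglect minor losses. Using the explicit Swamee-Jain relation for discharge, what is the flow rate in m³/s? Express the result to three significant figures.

Swamee-Jain (Type II): Q = -0.965·√(gD⁵h_f/L)·ln[ε/(3.7D) + √(3.17ν²L/(gD³h_f))]
√(gD⁵h_f/L) = √(9.81·0.205⁵·58.8/1560) = 0.01157
ε/(3.7D) = 2.37×10^-4; √(3.17ν²L/(gD³h_f)) = 3.75×10^-5
Q = -0.965·0.01157·ln(2.748×10^-4) = 0.09155 m³/s
Check: V = 2.77 m/s, Re = 4.78×10^5, f = 0.01984, h_f = 59.2 m ≈ 58.8 m ✓

Q ≈ 0.0915 m³/s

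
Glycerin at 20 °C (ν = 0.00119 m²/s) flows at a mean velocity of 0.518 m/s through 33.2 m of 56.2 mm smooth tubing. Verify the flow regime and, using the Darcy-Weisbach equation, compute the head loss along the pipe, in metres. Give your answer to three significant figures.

Re = VD/ν = 0.518·0.05620/0.00119 = 24.5 → laminar (Re < 2300)
f = 64/Re = 2.616
h_f = f(L/D)V²/(2g) = 2.616·(33.2/0.05620)·0.518²/(2·9.81) = 21.14 m

h_f ≈ 21.1 m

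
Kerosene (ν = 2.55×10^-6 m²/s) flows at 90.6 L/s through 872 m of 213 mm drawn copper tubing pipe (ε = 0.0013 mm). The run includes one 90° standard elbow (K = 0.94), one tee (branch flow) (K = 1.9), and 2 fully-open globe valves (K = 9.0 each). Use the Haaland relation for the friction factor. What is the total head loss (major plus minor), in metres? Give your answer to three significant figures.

V = 4Q/(πD²) = 2.543 m/s; V²/2g = 0.3295 m
Re = 2.12×10^5, ε/D = 6.10×10^-6 → f = 0.01536 (Haaland)
Major: h_f = f(L/D)·V²/2g = 0.01536·4094·0.3295 = 20.71 m
Minor: ΣK = 20.8; h_m = ΣK·V²/2g = 6.867 m
Total H_L = 20.71 + 6.867 = 27.58 m

H_L ≈ 27.6 m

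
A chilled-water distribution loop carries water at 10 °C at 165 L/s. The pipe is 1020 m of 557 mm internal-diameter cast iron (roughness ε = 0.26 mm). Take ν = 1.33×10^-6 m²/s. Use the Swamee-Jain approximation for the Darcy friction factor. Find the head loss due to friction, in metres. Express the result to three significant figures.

V = 4Q/(πD²) = 4·0.165/(π·0.557²) = 0.6771 m/s
Re = VD/ν = 0.6771·0.557/1.33×10^-6 = 2.84×10^5 → turbulent
ε/D = 0.26/557 = 4.67×10^-4
Swamee-Jain: f = 0.01821
h_f = f(L/D)V²/(2g) = 0.01821·(1020/0.557)·0.6771²/(2·9.81) = 0.7794 m

h_f ≈ 0.779 m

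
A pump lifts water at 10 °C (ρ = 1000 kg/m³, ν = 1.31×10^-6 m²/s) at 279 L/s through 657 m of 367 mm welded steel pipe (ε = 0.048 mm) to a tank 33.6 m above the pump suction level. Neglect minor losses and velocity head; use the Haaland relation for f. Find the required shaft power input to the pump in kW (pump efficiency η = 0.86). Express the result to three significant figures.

P_shaft ≈ 135 kW

V = 4Q/(πD²) = 2.637 m/s; Re = 7.39×10^5; ε/D = 1.31×10^-4; f = 0.01408
h_f = f(L/D)V²/2g = 8.935 m
Total head H = z + h_f = 33.6 + 8.935 = 42.54 m
P_hyd = ρgQH = 1000·9.81·0.279·42.54 = 116.4 kW
P_shaft = P_hyd/η = 116.4/0.86 = 135.4 kW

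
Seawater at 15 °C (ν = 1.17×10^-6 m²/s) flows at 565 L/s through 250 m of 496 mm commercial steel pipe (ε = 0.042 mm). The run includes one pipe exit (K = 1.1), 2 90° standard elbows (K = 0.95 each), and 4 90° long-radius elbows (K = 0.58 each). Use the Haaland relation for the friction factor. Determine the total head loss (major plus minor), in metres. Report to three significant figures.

H_L ≈ 5.14 m

V = 4Q/(πD²) = 2.924 m/s; V²/2g = 0.4358 m
Re = 1.24×10^6, ε/D = 8.47×10^-5 → f = 0.01286 (Haaland)
Major: h_f = f(L/D)·V²/2g = 0.01286·504.0·0.4358 = 2.825 m
Minor: ΣK = 5.32; h_m = ΣK·V²/2g = 2.318 m
Total H_L = 2.825 + 2.318 = 5.144 m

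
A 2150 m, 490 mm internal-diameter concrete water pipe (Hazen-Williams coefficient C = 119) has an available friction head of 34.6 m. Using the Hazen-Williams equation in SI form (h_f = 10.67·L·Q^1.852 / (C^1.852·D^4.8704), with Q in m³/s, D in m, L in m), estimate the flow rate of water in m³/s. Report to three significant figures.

Q ≈ 0.546 m³/s

Rearranging: Q = [h_f·C^1.852·D^4.8704 / (10.67·L)]^(1/1.852)
Q = [34.6·119^1.852·0.490^4.8704 / (10.67·2150)]^0.540 = 0.5462 m³/s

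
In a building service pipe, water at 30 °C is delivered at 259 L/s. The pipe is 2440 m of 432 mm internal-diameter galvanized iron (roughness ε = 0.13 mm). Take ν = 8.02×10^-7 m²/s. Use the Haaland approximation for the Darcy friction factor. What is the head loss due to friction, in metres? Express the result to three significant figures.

h_f ≈ 14.1 m

V = 4Q/(πD²) = 4·0.259/(π·0.432²) = 1.767 m/s
Re = VD/ν = 1.767·0.432/8.02×10^-7 = 9.52×10^5 → turbulent
ε/D = 0.13/432 = 3.01×10^-4
Haaland: f = 0.01564
h_f = f(L/D)V²/(2g) = 0.01564·(2440/0.432)·1.767²/(2·9.81) = 14.06 m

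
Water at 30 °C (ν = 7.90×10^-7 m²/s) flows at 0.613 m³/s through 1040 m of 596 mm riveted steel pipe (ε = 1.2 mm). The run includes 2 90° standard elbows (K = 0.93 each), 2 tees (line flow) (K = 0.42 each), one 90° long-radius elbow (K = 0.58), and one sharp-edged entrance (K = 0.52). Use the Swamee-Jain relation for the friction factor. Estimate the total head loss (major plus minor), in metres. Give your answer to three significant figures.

V = 4Q/(πD²) = 2.197 m/s; V²/2g = 0.2461 m
Re = 1.66×10^6, ε/D = 0.00201 → f = 0.02363 (Swamee-Jain)
Major: h_f = f(L/D)·V²/2g = 0.02363·1745·0.2461 = 10.15 m
Minor: ΣK = 3.80; h_m = ΣK·V²/2g = 0.9351 m
Total H_L = 10.15 + 0.9351 = 11.08 m

H_L ≈ 11.1 m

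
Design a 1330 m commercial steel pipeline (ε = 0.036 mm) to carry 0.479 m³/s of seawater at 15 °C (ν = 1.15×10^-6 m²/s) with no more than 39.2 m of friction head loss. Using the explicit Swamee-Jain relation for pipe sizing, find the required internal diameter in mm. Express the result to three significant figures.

D ≈ 387 mm

Swamee-Jain (Type III): D = 0.66·[ε^1.25·(LQ²/(gh_f))^4.75 + ν·Q^9.4·(L/(gh_f))^5.2]^0.04
LQ²/(gh_f) = 0.7935; L/(gh_f) = 3.459
Term 1 = ε^1.25·(…)^4.75 = 9.30×10^-7; Term 2 = ν·Q^9.4·(…)^5.2 = 7.21×10^-7
D = 0.66·(9.30×10^-7 + 7.21×10^-7)^0.04 = 0.3875 m = 387 mm
Check: V = 4.06 m/s, Re = 1.37×10^6, f = 0.01307, h_f = 37.7 m ≈ 39.2 m ✓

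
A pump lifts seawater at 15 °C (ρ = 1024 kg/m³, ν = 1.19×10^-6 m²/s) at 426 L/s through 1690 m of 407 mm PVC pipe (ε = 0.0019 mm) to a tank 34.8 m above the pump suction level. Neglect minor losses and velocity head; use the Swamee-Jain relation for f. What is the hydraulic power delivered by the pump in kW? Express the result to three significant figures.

V = 4Q/(πD²) = 3.274 m/s; Re = 1.12×10^6; ε/D = 4.67×10^-6; f = 0.01151
h_f = f(L/D)V²/2g = 26.13 m
Total head H = z + h_f = 34.8 + 26.13 = 60.93 m
P_hyd = ρgQH = 1024·9.81·0.426·60.93 = 260.7 kW

P_hyd ≈ 261 kW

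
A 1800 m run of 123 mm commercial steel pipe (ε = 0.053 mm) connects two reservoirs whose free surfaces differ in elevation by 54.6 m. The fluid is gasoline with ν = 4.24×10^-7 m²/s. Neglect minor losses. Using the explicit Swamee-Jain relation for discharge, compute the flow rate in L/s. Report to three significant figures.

Swamee-Jain (Type II): Q = -0.965·√(gD⁵h_f/L)·ln[ε/(3.7D) + √(3.17ν²L/(gD³h_f))]
√(gD⁵h_f/L) = √(9.81·0.123⁵·54.6/1800) = 0.002894
ε/(3.7D) = 1.16×10^-4; √(3.17ν²L/(gD³h_f)) = 3.21×10^-5
Q = -0.965·0.002894·ln(1.485×10^-4) = 0.02462 m³/s
Check: V = 2.07 m/s, Re = 6.01×10^5, f = 0.01716, h_f = 55.0 m ≈ 54.6 m ✓

Q ≈ 24.6 L/s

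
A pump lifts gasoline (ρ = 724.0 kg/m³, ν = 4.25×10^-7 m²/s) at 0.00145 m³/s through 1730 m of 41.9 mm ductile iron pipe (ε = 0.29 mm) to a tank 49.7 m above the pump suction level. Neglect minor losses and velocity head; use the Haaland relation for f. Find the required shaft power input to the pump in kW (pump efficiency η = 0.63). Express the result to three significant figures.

P_shaft ≈ 2.12 kW

V = 4Q/(πD²) = 1.052 m/s; Re = 1.04×10^5; ε/D = 0.00692; f = 0.03433
h_f = f(L/D)V²/2g = 79.90 m
Total head H = z + h_f = 49.7 + 79.90 = 129.6 m
P_hyd = ρgQH = 724.0·9.81·0.00145·129.6 = 1.335 kW
P_shaft = P_hyd/η = 1.335/0.63 = 2.119 kW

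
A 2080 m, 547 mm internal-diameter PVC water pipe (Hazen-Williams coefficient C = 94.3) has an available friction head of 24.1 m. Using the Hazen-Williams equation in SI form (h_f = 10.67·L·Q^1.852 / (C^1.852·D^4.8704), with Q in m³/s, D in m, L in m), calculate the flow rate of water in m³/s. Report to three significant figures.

Rearranging: Q = [h_f·C^1.852·D^4.8704 / (10.67·L)]^(1/1.852)
Q = [24.1·94.3^1.852·0.547^4.8704 / (10.67·2080)]^0.540 = 0.4841 m³/s

Q ≈ 0.484 m³/s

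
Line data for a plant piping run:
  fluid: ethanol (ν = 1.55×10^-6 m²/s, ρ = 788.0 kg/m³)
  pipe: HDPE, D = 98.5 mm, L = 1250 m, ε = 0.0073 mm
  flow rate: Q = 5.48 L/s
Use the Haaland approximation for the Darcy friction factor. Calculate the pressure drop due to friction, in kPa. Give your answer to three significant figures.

V = 4Q/(πD²) = 4·0.00548/(π·0.0985²) = 0.7191 m/s
Re = VD/ν = 0.7191·0.0985/1.55×10^-6 = 4.57×10^4 → turbulent
ε/D = 0.0073/98.5 = 7.41×10^-5
Haaland: f = 0.02133
h_f = f(L/D)V²/(2g) = 0.02133·(1250/0.0985)·0.7191²/(2·9.81) = 7.135 m
Δp = ρg·h_f = 788.0·9.81·7.135 = 55.16 kPa

Δp ≈ 55.2 kPa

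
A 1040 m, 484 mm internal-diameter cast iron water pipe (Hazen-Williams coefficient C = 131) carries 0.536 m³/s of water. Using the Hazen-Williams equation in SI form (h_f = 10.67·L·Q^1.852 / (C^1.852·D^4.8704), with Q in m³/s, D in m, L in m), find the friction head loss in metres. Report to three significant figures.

h_f ≈ 14.4 m

h_f = 10.67·1040·0.536^1.852 / (131^1.852·0.484^4.8704) = 14.37 m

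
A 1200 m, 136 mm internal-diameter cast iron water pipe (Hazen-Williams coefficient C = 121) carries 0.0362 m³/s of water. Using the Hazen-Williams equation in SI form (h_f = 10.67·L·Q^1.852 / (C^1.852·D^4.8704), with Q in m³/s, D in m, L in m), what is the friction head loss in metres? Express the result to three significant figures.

h_f = 10.67·1200·0.0362^1.852 / (121^1.852·0.136^4.8704) = 63.21 m

h_f ≈ 63.2 m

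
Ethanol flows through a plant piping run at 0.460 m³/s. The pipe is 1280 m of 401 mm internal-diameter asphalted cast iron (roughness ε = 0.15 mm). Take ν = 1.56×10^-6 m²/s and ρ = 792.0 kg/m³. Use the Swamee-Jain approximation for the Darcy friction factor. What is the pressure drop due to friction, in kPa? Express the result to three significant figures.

V = 4Q/(πD²) = 4·0.460/(π·0.401²) = 3.642 m/s
Re = VD/ν = 3.642·0.401/1.56×10^-6 = 9.36×10^5 → turbulent
ε/D = 0.15/401 = 3.74×10^-4
Swamee-Jain: f = 0.01642
h_f = f(L/D)V²/(2g) = 0.01642·(1280/0.401)·3.642²/(2·9.81) = 35.44 m
Δp = ρg·h_f = 792.0·9.81·35.44 = 275.4 kPa

Δp ≈ 275 kPa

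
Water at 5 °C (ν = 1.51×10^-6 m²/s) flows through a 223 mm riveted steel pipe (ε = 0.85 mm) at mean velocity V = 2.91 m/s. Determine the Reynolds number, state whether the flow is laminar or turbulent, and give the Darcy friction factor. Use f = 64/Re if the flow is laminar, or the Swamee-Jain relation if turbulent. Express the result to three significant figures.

Re ≈ 4.30×10^5; turbulent; f ≈ 0.0284

Re = VD/ν = 2.910·0.223/1.51×10^-6 = 4.30×10^5
Re > 4000 → turbulent; ε/D = 0.00381
Swamee-Jain: f = 0.02840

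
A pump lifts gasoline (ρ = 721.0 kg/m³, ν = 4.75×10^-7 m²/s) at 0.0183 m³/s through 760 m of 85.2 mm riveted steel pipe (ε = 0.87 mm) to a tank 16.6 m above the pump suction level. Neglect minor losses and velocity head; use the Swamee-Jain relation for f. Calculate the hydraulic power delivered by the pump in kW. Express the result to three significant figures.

V = 4Q/(πD²) = 3.210 m/s; Re = 5.76×10^5; ε/D = 0.0102; f = 0.03835
h_f = f(L/D)V²/2g = 179.6 m
Total head H = z + h_f = 16.6 + 179.6 = 196.2 m
P_hyd = ρgQH = 721.0·9.81·0.0183·196.2 = 25.40 kW

P_hyd ≈ 25.4 kW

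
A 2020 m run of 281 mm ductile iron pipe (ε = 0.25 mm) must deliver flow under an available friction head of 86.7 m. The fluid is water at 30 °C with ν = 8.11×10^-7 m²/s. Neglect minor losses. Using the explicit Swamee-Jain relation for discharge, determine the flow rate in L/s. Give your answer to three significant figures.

Q ≈ 217 L/s

Swamee-Jain (Type II): Q = -0.965·√(gD⁵h_f/L)·ln[ε/(3.7D) + √(3.17ν²L/(gD³h_f))]
√(gD⁵h_f/L) = √(9.81·0.281⁵·86.7/2020) = 0.02716
ε/(3.7D) = 2.40×10^-4; √(3.17ν²L/(gD³h_f)) = 1.49×10^-5
Q = -0.965·0.02716·ln(2.554×10^-4) = 0.2168 m³/s
Check: V = 3.50 m/s, Re = 1.21×10^6, f = 0.01945, h_f = 87.1 m ≈ 86.7 m ✓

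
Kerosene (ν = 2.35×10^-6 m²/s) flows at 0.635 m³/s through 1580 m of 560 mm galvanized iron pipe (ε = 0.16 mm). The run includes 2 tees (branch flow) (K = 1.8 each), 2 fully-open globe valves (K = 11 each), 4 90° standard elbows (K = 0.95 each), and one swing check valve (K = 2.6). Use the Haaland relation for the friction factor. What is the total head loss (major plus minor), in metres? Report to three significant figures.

V = 4Q/(πD²) = 2.578 m/s; V²/2g = 0.3388 m
Re = 6.14×10^5, ε/D = 2.86×10^-4 → f = 0.01584 (Haaland)
Major: h_f = f(L/D)·V²/2g = 0.01584·2821·0.3388 = 15.14 m
Minor: ΣK = 32.0; h_m = ΣK·V²/2g = 10.84 m
Total H_L = 15.14 + 10.84 = 25.98 m

H_L ≈ 26.0 m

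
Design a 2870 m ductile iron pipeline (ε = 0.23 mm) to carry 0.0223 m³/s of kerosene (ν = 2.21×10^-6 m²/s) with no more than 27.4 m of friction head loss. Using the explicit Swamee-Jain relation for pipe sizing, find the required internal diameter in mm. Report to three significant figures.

Swamee-Jain (Type III): D = 0.66·[ε^1.25·(LQ²/(gh_f))^4.75 + ν·Q^9.4·(L/(gh_f))^5.2]^0.04
LQ²/(gh_f) = 0.005310; L/(gh_f) = 10.68
Term 1 = ε^1.25·(…)^4.75 = 4.43×10^-16; Term 2 = ν·Q^9.4·(…)^5.2 = 1.47×10^-16
D = 0.66·(4.43×10^-16 + 1.47×10^-16)^0.04 = 0.1623 m = 162 mm
Check: V = 1.08 m/s, Re = 7.92×10^4, f = 0.02416, h_f = 25.3 m ≈ 27.4 m ✓

D ≈ 162 mm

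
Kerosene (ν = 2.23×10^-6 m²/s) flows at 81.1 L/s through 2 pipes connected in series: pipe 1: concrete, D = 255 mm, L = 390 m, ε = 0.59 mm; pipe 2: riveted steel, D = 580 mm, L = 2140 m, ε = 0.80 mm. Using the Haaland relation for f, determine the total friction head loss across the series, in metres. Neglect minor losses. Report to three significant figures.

Pipe 1: V = 1.588 m/s, Re = 1.82×10^5, ε/D = 0.00231, f = 0.02519, h_1 = f(L/D)V²/2g = 4.951 m
Pipe 2: V = 0.3070 m/s, Re = 7.98×10^4, ε/D = 0.00138, f = 0.02362, h_2 = f(L/D)V²/2g = 0.4186 m
Series → Q common, losses add: H = Σh = 5.370 m

H ≈ 5.37 m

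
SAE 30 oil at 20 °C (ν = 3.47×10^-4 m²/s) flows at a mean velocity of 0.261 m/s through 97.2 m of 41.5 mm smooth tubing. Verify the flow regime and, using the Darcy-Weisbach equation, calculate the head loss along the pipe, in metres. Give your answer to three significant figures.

Re = VD/ν = 0.261·0.04150/3.47×10^-4 = 31.2 → laminar (Re < 2300)
f = 64/Re = 2.050
h_f = f(L/D)V²/(2g) = 2.050·(97.2/0.04150)·0.261²/(2·9.81) = 16.67 m

h_f ≈ 16.7 m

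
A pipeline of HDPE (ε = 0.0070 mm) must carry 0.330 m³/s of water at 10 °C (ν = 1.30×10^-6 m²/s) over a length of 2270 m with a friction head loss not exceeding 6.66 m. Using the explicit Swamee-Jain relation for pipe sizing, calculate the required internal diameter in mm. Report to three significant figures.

Swamee-Jain (Type III): D = 0.66·[ε^1.25·(LQ²/(gh_f))^4.75 + ν·Q^9.4·(L/(gh_f))^5.2]^0.04
LQ²/(gh_f) = 3.784; L/(gh_f) = 34.74
Term 1 = ε^1.25·(…)^4.75 = 2.00×10^-4; Term 2 = ν·Q^9.4·(…)^5.2 = 0.00399
D = 0.66·(2.00×10^-4 + 0.00399)^0.04 = 0.5302 m = 530 mm
Check: V = 1.49 m/s, Re = 6.10×10^5, f = 0.01288, h_f = 6.28 m ≈ 6.66 m ✓

D ≈ 530 mm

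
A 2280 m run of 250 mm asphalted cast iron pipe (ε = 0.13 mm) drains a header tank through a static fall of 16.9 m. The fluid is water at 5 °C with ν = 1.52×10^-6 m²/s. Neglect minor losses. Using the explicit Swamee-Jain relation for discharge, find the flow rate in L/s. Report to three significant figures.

Swamee-Jain (Type II): Q = -0.965·√(gD⁵h_f/L)·ln[ε/(3.7D) + √(3.17ν²L/(gD³h_f))]
√(gD⁵h_f/L) = √(9.81·0.250⁵·16.9/2280) = 0.008427
ε/(3.7D) = 1.41×10^-4; √(3.17ν²L/(gD³h_f)) = 8.03×10^-5
Q = -0.965·0.008427·ln(2.208×10^-4) = 0.06845 m³/s
Check: V = 1.39 m/s, Re = 2.29×10^5, f = 0.01882, h_f = 17.0 m ≈ 16.9 m ✓

Q ≈ 68.5 L/s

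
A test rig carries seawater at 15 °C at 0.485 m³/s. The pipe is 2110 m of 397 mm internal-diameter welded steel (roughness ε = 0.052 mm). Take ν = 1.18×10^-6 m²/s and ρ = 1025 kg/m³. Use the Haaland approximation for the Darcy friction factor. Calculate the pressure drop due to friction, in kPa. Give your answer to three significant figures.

Δp ≈ 565 kPa

V = 4Q/(πD²) = 4·0.485/(π·0.397²) = 3.918 m/s
Re = VD/ν = 3.918·0.397/1.18×10^-6 = 1.32×10^6 → turbulent
ε/D = 0.052/397 = 1.31×10^-4
Haaland: f = 0.01352
h_f = f(L/D)V²/(2g) = 0.01352·(2110/0.397)·3.918²/(2·9.81) = 56.24 m
Δp = ρg·h_f = 1025·9.81·56.24 = 565.5 kPa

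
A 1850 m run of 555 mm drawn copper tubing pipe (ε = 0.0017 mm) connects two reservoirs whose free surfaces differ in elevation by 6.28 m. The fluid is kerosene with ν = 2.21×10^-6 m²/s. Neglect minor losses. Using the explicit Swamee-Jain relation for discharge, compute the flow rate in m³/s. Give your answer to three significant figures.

Swamee-Jain (Type II): Q = -0.965·√(gD⁵h_f/L)·ln[ε/(3.7D) + √(3.17ν²L/(gD³h_f))]
√(gD⁵h_f/L) = √(9.81·0.555⁵·6.28/1850) = 0.04188
ε/(3.7D) = 8.28×10^-7; √(3.17ν²L/(gD³h_f)) = 5.21×10^-5
Q = -0.965·0.04188·ln(5.298×10^-5) = 0.3979 m³/s
Check: V = 1.64 m/s, Re = 4.13×10^5, f = 0.01359, h_f = 6.25 m ≈ 6.28 m ✓

Q ≈ 0.398 m³/s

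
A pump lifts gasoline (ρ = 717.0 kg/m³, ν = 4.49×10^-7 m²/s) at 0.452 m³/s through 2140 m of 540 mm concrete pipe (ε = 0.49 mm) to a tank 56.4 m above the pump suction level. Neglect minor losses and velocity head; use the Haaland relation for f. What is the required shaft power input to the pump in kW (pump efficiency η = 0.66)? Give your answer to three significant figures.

P_shaft ≈ 345 kW

V = 4Q/(πD²) = 1.974 m/s; Re = 2.37×10^6; ε/D = 9.07×10^-4; f = 0.01934
h_f = f(L/D)V²/2g = 15.22 m
Total head H = z + h_f = 56.4 + 15.22 = 71.62 m
P_hyd = ρgQH = 717.0·9.81·0.452·71.62 = 227.7 kW
P_shaft = P_hyd/η = 227.7/0.66 = 345.0 kW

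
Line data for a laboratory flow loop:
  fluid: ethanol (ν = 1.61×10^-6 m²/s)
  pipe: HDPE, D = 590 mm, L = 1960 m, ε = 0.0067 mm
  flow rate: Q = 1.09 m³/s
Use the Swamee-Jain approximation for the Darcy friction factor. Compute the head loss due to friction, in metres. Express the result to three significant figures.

V = 4Q/(πD²) = 4·1.09/(π·0.590²) = 3.987 m/s
Re = VD/ν = 3.987·0.590/1.61×10^-6 = 1.46×10^6 → turbulent
ε/D = 0.0067/590 = 1.14×10^-5
Swamee-Jain: f = 0.01125
h_f = f(L/D)V²/(2g) = 0.01125·(1960/0.590)·3.987²/(2·9.81) = 30.28 m

h_f ≈ 30.3 m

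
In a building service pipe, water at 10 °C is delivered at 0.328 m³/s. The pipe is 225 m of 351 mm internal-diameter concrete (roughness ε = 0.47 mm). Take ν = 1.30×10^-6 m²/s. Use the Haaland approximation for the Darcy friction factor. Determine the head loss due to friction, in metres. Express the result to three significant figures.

h_f ≈ 8.03 m

V = 4Q/(πD²) = 4·0.328/(π·0.351²) = 3.390 m/s
Re = VD/ν = 3.390·0.351/1.30×10^-6 = 9.15×10^5 → turbulent
ε/D = 0.47/351 = 0.00134
Haaland: f = 0.02139
h_f = f(L/D)V²/(2g) = 0.02139·(225/0.351)·3.390²/(2·9.81) = 8.029 m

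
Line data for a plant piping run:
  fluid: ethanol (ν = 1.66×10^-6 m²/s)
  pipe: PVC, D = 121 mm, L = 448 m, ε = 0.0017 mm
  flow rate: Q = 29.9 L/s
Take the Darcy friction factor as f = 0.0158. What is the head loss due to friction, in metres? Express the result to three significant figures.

V = 4Q/(πD²) = 4·0.0299/(π·0.121²) = 2.600 m/s
h_f = f(L/D)V²/(2g) = 0.01580·(448/0.121)·2.600²/(2·9.81) = 20.16 m

h_f ≈ 20.2 m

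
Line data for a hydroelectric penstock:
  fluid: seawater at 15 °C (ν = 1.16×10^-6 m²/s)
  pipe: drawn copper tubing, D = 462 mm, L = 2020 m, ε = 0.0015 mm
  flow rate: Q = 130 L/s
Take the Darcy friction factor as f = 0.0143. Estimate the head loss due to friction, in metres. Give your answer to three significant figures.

h_f ≈ 1.92 m

V = 4Q/(πD²) = 4·0.130/(π·0.462²) = 0.7755 m/s
h_f = f(L/D)V²/(2g) = 0.01430·(2020/0.462)·0.7755²/(2·9.81) = 1.916 m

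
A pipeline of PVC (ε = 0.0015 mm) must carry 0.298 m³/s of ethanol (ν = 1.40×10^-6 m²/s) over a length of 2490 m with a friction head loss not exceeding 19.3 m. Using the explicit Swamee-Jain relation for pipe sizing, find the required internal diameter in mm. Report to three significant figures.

Swamee-Jain (Type III): D = 0.66·[ε^1.25·(LQ²/(gh_f))^4.75 + ν·Q^9.4·(L/(gh_f))^5.2]^0.04
LQ²/(gh_f) = 1.168; L/(gh_f) = 13.15
Term 1 = ε^1.25·(…)^4.75 = 1.10×10^-7; Term 2 = ν·Q^9.4·(…)^5.2 = 1.05×10^-5
D = 0.66·(1.10×10^-7 + 1.05×10^-5)^0.04 = 0.4175 m = 417 mm
Check: V = 2.18 m/s, Re = 6.49×10^5, f = 0.01257, h_f = 18.1 m ≈ 19.3 m ✓

D ≈ 417 mm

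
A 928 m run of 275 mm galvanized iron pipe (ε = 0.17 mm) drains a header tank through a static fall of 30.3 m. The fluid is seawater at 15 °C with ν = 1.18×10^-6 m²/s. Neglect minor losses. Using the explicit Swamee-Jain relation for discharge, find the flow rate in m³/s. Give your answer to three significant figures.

Q ≈ 0.185 m³/s

Swamee-Jain (Type II): Q = -0.965·√(gD⁵h_f/L)·ln[ε/(3.7D) + √(3.17ν²L/(gD³h_f))]
√(gD⁵h_f/L) = √(9.81·0.275⁵·30.3/928) = 0.02244
ε/(3.7D) = 1.67×10^-4; √(3.17ν²L/(gD³h_f)) = 2.57×10^-5
Q = -0.965·0.02244·ln(1.928×10^-4) = 0.1853 m³/s
Check: V = 3.12 m/s, Re = 7.27×10^5, f = 0.01822, h_f = 30.5 m ≈ 30.3 m ✓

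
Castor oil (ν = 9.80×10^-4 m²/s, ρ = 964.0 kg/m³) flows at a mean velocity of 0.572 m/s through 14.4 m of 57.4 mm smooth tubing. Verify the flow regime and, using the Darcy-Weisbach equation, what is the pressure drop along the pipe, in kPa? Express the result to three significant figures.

Re = VD/ν = 0.572·0.05740/9.80×10^-4 = 33.5 → laminar (Re < 2300)
f = 64/Re = 1.910
h_f = f(L/D)V²/(2g) = 1.910·(14.4/0.05740)·0.572²/(2·9.81) = 7.992 m
Δp = ρg·h_f = 964.0·9.81·7.992 = 75.58 kPa

Δp ≈ 75.6 kPa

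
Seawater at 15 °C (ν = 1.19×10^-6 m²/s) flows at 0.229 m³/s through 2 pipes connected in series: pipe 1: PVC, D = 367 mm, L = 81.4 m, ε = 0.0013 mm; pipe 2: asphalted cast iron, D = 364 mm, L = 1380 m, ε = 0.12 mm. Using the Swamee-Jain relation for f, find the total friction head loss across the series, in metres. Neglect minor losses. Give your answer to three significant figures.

Pipe 1: V = 2.165 m/s, Re = 6.68×10^5, ε/D = 3.54×10^-6, f = 0.01251, h_1 = f(L/D)V²/2g = 0.6626 m
Pipe 2: V = 2.201 m/s, Re = 6.73×10^5, ε/D = 3.30×10^-4, f = 0.01631, h_2 = f(L/D)V²/2g = 15.27 m
Series → Q common, losses add: H = Σh = 15.93 m

H ≈ 15.9 m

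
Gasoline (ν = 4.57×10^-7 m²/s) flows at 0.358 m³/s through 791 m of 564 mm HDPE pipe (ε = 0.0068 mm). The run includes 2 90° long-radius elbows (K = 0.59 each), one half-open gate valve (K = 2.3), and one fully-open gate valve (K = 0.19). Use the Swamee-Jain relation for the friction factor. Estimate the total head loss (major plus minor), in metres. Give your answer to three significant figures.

V = 4Q/(πD²) = 1.433 m/s; V²/2g = 0.1047 m
Re = 1.77×10^6, ε/D = 1.21×10^-5 → f = 0.01098 (Swamee-Jain)
Major: h_f = f(L/D)·V²/2g = 0.01098·1402·0.1047 = 1.612 m
Minor: ΣK = 3.67; h_m = ΣK·V²/2g = 0.3841 m
Total H_L = 1.612 + 0.3841 = 1.996 m

H_L ≈ 2.00 m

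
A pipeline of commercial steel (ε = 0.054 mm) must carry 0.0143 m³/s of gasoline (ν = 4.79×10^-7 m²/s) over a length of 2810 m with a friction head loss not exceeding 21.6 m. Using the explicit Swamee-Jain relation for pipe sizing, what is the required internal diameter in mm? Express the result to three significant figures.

D ≈ 134 mm

Swamee-Jain (Type III): D = 0.66·[ε^1.25·(LQ²/(gh_f))^4.75 + ν·Q^9.4·(L/(gh_f))^5.2]^0.04
LQ²/(gh_f) = 0.002712; L/(gh_f) = 13.26
Term 1 = ε^1.25·(…)^4.75 = 2.97×10^-18; Term 2 = ν·Q^9.4·(…)^5.2 = 1.51×10^-18
D = 0.66·(2.97×10^-18 + 1.51×10^-18)^0.04 = 0.1335 m = 134 mm
Check: V = 1.02 m/s, Re = 2.85×10^5, f = 0.01783, h_f = 19.9 m ≈ 21.6 m ✓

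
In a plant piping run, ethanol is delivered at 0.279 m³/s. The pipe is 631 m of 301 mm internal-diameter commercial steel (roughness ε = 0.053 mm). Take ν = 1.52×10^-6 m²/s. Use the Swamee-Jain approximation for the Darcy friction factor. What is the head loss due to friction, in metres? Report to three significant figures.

V = 4Q/(πD²) = 4·0.279/(π·0.301²) = 3.921 m/s
Re = VD/ν = 3.921·0.301/1.52×10^-6 = 7.76×10^5 → turbulent
ε/D = 0.053/301 = 1.76×10^-4
Swamee-Jain: f = 0.01475
h_f = f(L/D)V²/(2g) = 0.01475·(631/0.301)·3.921²/(2·9.81) = 24.22 m

h_f ≈ 24.2 m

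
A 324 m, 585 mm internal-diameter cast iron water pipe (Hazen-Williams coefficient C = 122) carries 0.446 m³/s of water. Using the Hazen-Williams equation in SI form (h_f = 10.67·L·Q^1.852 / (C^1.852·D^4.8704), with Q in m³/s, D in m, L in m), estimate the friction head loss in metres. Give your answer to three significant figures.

h_f = 10.67·324·0.446^1.852 / (122^1.852·0.585^4.8704) = 1.443 m

h_f ≈ 1.44 m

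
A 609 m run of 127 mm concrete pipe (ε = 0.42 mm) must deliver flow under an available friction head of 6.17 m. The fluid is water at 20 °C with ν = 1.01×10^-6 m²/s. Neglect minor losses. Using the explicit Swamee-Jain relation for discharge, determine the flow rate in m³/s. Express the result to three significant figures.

Q ≈ 0.0120 m³/s

Swamee-Jain (Type II): Q = -0.965·√(gD⁵h_f/L)·ln[ε/(3.7D) + √(3.17ν²L/(gD³h_f))]
√(gD⁵h_f/L) = √(9.81·0.127⁵·6.17/609) = 0.001812
ε/(3.7D) = 8.94×10^-4; √(3.17ν²L/(gD³h_f)) = 1.26×10^-4
Q = -0.965·0.001812·ln(0.001020) = 0.01204 m³/s
Check: V = 0.951 m/s, Re = 1.20×10^5, f = 0.02816, h_f = 6.22 m ≈ 6.17 m ✓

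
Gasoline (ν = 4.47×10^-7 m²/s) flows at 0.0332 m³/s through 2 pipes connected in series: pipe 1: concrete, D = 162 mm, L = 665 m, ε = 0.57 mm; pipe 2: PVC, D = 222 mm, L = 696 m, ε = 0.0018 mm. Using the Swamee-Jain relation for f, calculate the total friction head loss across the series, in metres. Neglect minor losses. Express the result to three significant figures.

H ≈ 16.6 m

Pipe 1: V = 1.611 m/s, Re = 5.84×10^5, ε/D = 0.00352, f = 0.02768, h_1 = f(L/D)V²/2g = 15.03 m
Pipe 2: V = 0.8577 m/s, Re = 4.26×10^5, ε/D = 8.11×10^-6, f = 0.01359, h_2 = f(L/D)V²/2g = 1.598 m
Series → Q common, losses add: H = Σh = 16.62 m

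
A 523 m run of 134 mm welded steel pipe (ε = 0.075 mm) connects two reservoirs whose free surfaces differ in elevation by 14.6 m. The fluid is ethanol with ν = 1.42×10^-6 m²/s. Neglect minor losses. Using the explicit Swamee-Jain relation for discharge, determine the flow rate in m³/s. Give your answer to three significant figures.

Swamee-Jain (Type II): Q = -0.965·√(gD⁵h_f/L)·ln[ε/(3.7D) + √(3.17ν²L/(gD³h_f))]
√(gD⁵h_f/L) = √(9.81·0.134⁵·14.6/523) = 0.003440
ε/(3.7D) = 1.51×10^-4; √(3.17ν²L/(gD³h_f)) = 9.85×10^-5
Q = -0.965·0.003440·ln(2.498×10^-4) = 0.02753 m³/s
Check: V = 1.95 m/s, Re = 1.84×10^5, f = 0.01938, h_f = 14.7 m ≈ 14.6 m ✓

Q ≈ 0.0275 m³/s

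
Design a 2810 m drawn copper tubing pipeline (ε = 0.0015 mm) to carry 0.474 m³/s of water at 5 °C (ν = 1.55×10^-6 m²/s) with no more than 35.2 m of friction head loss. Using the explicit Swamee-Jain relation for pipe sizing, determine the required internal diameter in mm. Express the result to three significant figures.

Swamee-Jain (Type III): D = 0.66·[ε^1.25·(LQ²/(gh_f))^4.75 + ν·Q^9.4·(L/(gh_f))^5.2]^0.04
LQ²/(gh_f) = 1.828; L/(gh_f) = 8.138
Term 1 = ε^1.25·(…)^4.75 = 9.22×10^-7; Term 2 = ν·Q^9.4·(…)^5.2 = 7.54×10^-5
D = 0.66·(9.22×10^-7 + 7.54×10^-5)^0.04 = 0.4517 m = 452 mm
Check: V = 2.96 m/s, Re = 8.62×10^5, f = 0.01198, h_f = 33.2 m ≈ 35.2 m ✓

D ≈ 452 mm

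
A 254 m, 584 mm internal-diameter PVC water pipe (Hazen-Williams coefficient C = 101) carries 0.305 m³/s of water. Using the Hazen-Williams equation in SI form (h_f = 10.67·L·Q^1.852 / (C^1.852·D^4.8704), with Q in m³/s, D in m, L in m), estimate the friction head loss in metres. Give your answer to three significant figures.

h_f ≈ 0.801 m

h_f = 10.67·254·0.305^1.852 / (101^1.852·0.584^4.8704) = 0.8009 m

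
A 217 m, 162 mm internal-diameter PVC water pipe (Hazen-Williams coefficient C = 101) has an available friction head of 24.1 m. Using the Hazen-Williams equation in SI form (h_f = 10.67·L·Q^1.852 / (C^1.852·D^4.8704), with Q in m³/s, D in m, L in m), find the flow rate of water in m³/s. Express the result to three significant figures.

Rearranging: Q = [h_f·C^1.852·D^4.8704 / (10.67·L)]^(1/1.852)
Q = [24.1·101^1.852·0.162^4.8704 / (10.67·217)]^0.540 = 0.07161 m³/s

Q ≈ 0.0716 m³/s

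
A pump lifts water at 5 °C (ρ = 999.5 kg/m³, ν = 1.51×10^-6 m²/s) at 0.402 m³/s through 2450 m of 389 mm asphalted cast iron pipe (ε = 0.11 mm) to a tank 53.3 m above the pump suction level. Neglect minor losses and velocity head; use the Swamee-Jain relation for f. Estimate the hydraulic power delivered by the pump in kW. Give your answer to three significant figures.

P_hyd ≈ 437 kW

V = 4Q/(πD²) = 3.382 m/s; Re = 8.71×10^5; ε/D = 2.83×10^-4; f = 0.01570
h_f = f(L/D)V²/2g = 57.67 m
Total head H = z + h_f = 53.3 + 57.67 = 111.0 m
P_hyd = ρgQH = 999.5·9.81·0.402·111.0 = 437.4 kW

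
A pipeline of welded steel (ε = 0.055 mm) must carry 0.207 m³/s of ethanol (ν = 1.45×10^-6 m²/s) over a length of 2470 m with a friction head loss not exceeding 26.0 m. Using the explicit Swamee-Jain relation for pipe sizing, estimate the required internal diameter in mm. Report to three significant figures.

Swamee-Jain (Type III): D = 0.66·[ε^1.25·(LQ²/(gh_f))^4.75 + ν·Q^9.4·(L/(gh_f))^5.2]^0.04
LQ²/(gh_f) = 0.4149; L/(gh_f) = 9.684
Term 1 = ε^1.25·(…)^4.75 = 7.26×10^-8; Term 2 = ν·Q^9.4·(…)^5.2 = 7.23×10^-8
D = 0.66·(7.26×10^-8 + 7.23×10^-8)^0.04 = 0.3515 m = 352 mm
Check: V = 2.13 m/s, Re = 5.17×10^5, f = 0.01504, h_f = 24.5 m ≈ 26.0 m ✓

D ≈ 352 mm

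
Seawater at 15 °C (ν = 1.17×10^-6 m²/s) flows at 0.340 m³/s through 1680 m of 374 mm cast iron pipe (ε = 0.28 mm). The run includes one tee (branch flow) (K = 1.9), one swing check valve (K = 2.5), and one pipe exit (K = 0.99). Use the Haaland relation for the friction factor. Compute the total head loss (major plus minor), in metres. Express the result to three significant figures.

H_L ≈ 43.6 m

V = 4Q/(πD²) = 3.095 m/s; V²/2g = 0.4882 m
Re = 9.89×10^5, ε/D = 7.49×10^-4 → f = 0.01869 (Haaland)
Major: h_f = f(L/D)·V²/2g = 0.01869·4492·0.4882 = 40.99 m
Minor: ΣK = 5.39; h_m = ΣK·V²/2g = 2.631 m
Total H_L = 40.99 + 2.631 = 43.62 m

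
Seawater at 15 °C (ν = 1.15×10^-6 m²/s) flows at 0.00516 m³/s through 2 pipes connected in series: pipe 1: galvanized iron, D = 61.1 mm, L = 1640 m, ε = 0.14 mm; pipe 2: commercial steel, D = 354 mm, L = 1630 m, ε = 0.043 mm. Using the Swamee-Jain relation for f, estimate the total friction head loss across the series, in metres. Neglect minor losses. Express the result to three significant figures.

Pipe 1: V = 1.760 m/s, Re = 9.35×10^4, ε/D = 0.00229, f = 0.02618, h_1 = f(L/D)V²/2g = 110.9 m
Pipe 2: V = 0.05243 m/s, Re = 1.61×10^4, ε/D = 1.21×10^-4, f = 0.02753, h_2 = f(L/D)V²/2g = 0.01776 m
Series → Q common, losses add: H = Σh = 110.9 m

H ≈ 111 m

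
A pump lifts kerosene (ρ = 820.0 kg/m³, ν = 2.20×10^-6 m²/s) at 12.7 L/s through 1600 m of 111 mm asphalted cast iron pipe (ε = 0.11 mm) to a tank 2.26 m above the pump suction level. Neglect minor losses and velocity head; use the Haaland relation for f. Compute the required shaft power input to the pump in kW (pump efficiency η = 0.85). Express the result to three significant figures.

P_shaft ≈ 3.75 kW

V = 4Q/(πD²) = 1.312 m/s; Re = 6.62×10^4; ε/D = 9.91×10^-4; f = 0.02288
h_f = f(L/D)V²/2g = 28.96 m
Total head H = z + h_f = 2.26 + 28.96 = 31.22 m
P_hyd = ρgQH = 820.0·9.81·0.0127·31.22 = 3.189 kW
P_shaft = P_hyd/η = 3.189/0.85 = 3.752 kW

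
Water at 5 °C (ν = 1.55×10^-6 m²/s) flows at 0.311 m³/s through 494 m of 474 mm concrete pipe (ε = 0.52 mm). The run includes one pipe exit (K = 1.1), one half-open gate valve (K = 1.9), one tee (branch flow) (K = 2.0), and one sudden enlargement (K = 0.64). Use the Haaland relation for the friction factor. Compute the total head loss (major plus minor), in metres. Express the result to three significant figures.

V = 4Q/(πD²) = 1.762 m/s; V²/2g = 0.1583 m
Re = 5.39×10^5, ε/D = 0.00110 → f = 0.02058 (Haaland)
Major: h_f = f(L/D)·V²/2g = 0.02058·1042·0.1583 = 3.396 m
Minor: ΣK = 5.64; h_m = ΣK·V²/2g = 0.8929 m
Total H_L = 3.396 + 0.8929 = 4.289 m

H_L ≈ 4.29 m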